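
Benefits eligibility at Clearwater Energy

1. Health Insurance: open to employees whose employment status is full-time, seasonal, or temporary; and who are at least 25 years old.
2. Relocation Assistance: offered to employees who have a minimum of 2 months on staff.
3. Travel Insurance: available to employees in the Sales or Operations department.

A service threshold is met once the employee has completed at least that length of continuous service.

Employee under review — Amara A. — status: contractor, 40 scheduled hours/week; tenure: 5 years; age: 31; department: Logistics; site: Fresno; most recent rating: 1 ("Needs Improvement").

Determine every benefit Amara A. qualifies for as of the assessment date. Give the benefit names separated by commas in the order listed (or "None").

Health Insurance — status contractor ✗ (requires full-time, seasonal, or temporary) → not eligible.
Relocation Assistance — service 5 years ≥ 2 months (≈60 days) ✓ → eligible.
Travel Insurance — dept Logistics ✗ → not eligible.

Relocation Assistance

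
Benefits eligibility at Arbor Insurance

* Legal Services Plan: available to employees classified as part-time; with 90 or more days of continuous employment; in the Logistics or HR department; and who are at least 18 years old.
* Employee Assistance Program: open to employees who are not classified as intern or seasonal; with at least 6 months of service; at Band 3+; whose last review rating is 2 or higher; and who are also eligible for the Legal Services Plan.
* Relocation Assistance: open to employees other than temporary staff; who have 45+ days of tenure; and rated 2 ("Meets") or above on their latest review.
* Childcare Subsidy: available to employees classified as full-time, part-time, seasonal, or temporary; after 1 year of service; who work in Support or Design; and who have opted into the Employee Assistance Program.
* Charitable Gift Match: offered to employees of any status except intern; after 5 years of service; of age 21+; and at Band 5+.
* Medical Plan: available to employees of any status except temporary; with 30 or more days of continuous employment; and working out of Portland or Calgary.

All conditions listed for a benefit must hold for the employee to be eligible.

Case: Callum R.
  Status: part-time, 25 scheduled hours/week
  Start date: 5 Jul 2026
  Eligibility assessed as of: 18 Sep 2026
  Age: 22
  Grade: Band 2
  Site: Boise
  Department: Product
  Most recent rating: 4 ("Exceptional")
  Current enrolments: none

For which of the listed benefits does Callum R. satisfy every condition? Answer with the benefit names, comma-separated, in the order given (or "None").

Relocation Assistance

Service from 5 Jul 2026 to 18 Sep 2026: 75 days.
Legal Services Plan — status part-time ✓; service 75 days < 90 days ✗ → not eligible.
Employee Assistance Program — status part-time ✓ (not excluded); service 75 days < 6 months (≈180 days) ✗ → not eligible.
Relocation Assistance — status part-time ✓ (not excluded); service 75 days ≥ 45 days ✓; rating 4 ≥ 2 ✓ → eligible.
Childcare Subsidy — status part-time ✓; service 75 days < 1 year (≈365 days) ✗ → not eligible.
Charitable Gift Match — status part-time ✓ (not excluded); service 75 days < 5 years (≈1825 days) ✗ → not eligible.
Medical Plan — status part-time ✓ (not excluded); service 75 days ≥ 30 days ✓; site Boise ✗ (not Portland or Calgary) → not eligible.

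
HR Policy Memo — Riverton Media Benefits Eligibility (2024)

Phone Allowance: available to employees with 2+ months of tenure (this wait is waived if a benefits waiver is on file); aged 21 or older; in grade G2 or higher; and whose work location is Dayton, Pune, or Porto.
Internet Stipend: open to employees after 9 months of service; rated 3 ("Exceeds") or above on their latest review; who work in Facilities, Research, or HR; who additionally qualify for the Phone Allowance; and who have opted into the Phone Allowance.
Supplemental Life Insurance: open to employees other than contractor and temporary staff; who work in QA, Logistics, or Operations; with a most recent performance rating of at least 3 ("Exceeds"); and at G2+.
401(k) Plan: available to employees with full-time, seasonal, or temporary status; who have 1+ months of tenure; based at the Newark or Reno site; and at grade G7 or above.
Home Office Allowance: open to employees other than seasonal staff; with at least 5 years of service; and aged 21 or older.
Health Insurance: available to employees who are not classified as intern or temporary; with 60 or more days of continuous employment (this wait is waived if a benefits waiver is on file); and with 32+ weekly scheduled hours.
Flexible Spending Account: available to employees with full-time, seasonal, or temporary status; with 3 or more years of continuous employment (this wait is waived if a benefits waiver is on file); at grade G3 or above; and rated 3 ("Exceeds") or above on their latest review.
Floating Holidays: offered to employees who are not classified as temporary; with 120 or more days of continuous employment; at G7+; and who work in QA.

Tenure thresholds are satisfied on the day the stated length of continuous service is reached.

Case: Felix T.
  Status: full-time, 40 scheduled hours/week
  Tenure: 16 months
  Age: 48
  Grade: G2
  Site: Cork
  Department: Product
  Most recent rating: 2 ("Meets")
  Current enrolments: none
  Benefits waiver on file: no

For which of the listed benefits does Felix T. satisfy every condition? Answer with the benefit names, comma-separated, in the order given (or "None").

Phone Allowance — no waiver, service 16 months ≥ 2 months ✓; age 48 ≥ 21 ✓; grade G2 ≥ G2 ✓; site Cork ✗ (not Dayton, Pune, or Porto) → not eligible.
Internet Stipend — service 16 months ≥ 9 months ✓; rating 2 < 3 ✗ → not eligible.
Supplemental Life Insurance — status full-time ✓ (not excluded); dept Product ✗ → not eligible.
401(k) Plan — status full-time ✓; service 16 months ≥ 1 month ✓; site Cork ✗ (not Newark or Reno) → not eligible.
Home Office Allowance — status full-time ✓ (not excluded); service 16 months < 5 years (≈1825 days) ✗ → not eligible.
Health Insurance — status full-time ✓ (not excluded); no waiver, service 16 months ≥ 60 days ✓; 40 hrs/wk ≥ 32 ✓ → eligible.
Flexible Spending Account — status full-time ✓; no waiver, service 16 months < 3 years (≈1095 days) ✗ → not eligible.
Floating Holidays — status full-time ✓ (not excluded); service 16 months ≥ 120 days ✓; grade G2 < G7 ✗ → not eligible.

Health Insurance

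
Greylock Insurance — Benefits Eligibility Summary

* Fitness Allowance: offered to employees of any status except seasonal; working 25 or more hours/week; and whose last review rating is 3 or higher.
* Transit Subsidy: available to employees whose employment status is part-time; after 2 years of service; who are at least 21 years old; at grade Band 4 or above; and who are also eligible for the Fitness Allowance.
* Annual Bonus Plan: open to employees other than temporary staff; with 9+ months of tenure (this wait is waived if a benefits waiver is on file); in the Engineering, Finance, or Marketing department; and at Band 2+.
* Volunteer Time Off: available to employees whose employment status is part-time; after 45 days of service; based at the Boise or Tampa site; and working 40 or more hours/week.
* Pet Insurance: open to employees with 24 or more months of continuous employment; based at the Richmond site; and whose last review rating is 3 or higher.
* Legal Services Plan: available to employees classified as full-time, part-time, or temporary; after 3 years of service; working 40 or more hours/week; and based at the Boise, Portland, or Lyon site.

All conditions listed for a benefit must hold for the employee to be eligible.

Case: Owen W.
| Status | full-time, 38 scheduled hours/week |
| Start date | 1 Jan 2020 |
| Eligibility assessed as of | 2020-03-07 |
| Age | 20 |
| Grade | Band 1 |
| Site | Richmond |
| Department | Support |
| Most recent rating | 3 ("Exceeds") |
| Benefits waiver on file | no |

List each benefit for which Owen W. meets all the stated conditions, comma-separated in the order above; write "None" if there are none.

Fitness Allowance

Service from 1 Jan 2020 to 2020-03-07: 66 days.
Fitness Allowance — status full-time ✓ (not excluded); 38 hrs/wk ≥ 25 ✓; rating 3 ≥ 3 ✓ → eligible.
Transit Subsidy — status full-time ✗ (requires part-time) → not eligible.
Annual Bonus Plan — status full-time ✓ (not excluded); no waiver, service 66 days < 9 months (≈270 days) ✗ → not eligible.
Volunteer Time Off — status full-time ✗ (requires part-time) → not eligible.
Pet Insurance — service 66 days < 24 months (≈720 days) ✗ → not eligible.
Legal Services Plan — status full-time ✓; service 66 days < 3 years (≈1095 days) ✗ → not eligible.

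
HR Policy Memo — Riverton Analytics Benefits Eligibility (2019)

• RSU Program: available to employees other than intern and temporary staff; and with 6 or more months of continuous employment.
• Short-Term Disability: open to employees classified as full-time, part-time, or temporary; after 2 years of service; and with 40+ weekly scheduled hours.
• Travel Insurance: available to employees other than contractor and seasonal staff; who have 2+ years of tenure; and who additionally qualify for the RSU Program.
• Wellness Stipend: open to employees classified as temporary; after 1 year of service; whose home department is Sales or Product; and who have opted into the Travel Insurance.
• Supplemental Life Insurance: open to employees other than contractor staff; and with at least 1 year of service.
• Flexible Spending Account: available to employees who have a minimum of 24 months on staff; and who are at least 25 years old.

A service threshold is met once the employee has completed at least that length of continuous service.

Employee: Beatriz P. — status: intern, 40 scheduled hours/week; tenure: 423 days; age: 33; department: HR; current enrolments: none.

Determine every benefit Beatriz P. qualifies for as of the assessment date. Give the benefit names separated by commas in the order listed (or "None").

Supplemental Life Insurance

RSU Program — status intern ✗ (excluded) → not eligible.
Short-Term Disability — status intern ✗ (requires full-time, part-time, or temporary) → not eligible.
Travel Insurance — status intern ✓ (not excluded); service 423 days < 2 years (≈730 days) ✗ → not eligible.
Wellness Stipend — status intern ✗ (requires temporary) → not eligible.
Supplemental Life Insurance — status intern ✓ (not excluded); service 423 days ≥ 1 year (≈365 days) ✓ → eligible.
Flexible Spending Account — service 423 days < 24 months (≈720 days) ✗ → not eligible.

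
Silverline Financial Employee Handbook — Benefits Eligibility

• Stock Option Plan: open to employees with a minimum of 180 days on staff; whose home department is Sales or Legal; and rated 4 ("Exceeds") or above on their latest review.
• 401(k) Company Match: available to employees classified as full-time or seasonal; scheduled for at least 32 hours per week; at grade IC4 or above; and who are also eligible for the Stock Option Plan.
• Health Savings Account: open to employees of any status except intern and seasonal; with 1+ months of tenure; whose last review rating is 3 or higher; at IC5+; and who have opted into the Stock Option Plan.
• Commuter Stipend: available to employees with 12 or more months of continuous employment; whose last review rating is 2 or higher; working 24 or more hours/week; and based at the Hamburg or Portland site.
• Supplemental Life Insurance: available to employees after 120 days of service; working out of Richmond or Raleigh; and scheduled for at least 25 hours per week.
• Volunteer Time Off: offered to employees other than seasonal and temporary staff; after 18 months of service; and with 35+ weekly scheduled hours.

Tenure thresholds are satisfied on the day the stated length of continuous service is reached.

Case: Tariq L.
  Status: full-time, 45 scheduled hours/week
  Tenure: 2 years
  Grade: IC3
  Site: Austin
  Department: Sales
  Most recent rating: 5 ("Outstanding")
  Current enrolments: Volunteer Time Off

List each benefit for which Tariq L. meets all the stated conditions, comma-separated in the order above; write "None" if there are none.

Stock Option Plan, Volunteer Time Off

Stock Option Plan — service 2 years ≥ 180 days ✓; dept Sales ✓; rating 5 ≥ 4 ✓ → eligible.
401(k) Company Match — status full-time ✓; 45 hrs/wk ≥ 32 ✓; grade IC3 < IC4 ✗ → not eligible.
Health Savings Account — status full-time ✓ (not excluded); service 2 years ≥ 1 month (≈30 days) ✓; rating 5 ≥ 3 ✓; grade IC3 < IC5 ✗ → not eligible.
Commuter Stipend — service 2 years ≥ 12 months (≈360 days) ✓; rating 5 ≥ 2 ✓; 45 hrs/wk ≥ 24 ✓; site Austin ✗ (not Hamburg or Portland) → not eligible.
Supplemental Life Insurance — service 2 years ≥ 120 days ✓; site Austin ✗ (not Richmond or Raleigh) → not eligible.
Volunteer Time Off — status full-time ✓ (not excluded); service 2 years ≥ 18 months (≈540 days) ✓; 45 hrs/wk ≥ 35 ✓ → eligible.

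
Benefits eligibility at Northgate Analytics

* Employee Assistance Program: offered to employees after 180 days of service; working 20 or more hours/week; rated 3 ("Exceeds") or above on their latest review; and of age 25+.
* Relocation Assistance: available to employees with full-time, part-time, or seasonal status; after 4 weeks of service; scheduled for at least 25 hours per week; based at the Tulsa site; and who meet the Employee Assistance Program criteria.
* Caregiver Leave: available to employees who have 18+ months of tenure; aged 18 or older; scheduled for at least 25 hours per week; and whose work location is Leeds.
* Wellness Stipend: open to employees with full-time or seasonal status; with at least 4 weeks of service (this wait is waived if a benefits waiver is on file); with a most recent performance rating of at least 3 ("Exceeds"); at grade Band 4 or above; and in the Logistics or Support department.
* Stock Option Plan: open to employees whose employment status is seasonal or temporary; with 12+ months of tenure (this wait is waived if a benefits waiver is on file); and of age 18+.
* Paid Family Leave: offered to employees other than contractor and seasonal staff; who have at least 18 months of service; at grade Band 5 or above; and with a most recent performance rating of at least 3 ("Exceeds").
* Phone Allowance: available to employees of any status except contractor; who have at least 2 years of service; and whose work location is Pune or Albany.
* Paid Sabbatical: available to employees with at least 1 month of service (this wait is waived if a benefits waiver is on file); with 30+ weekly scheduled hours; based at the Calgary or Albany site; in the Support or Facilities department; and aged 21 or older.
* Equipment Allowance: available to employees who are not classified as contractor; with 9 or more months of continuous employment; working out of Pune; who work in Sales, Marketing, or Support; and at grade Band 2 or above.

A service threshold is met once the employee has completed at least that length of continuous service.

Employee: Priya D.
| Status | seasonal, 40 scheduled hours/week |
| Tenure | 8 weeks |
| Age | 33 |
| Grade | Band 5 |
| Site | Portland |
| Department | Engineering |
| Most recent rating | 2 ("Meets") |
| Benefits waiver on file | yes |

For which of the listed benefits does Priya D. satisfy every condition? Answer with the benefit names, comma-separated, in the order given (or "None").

Stock Option Plan

Employee Assistance Program — service 8 weeks < 180 days ✗ → not eligible.
Relocation Assistance — status seasonal ✓; service 8 weeks ≥ 4 weeks ✓; 40 hrs/wk ≥ 25 ✓; site Portland ✗ (not Tulsa) → not eligible.
Caregiver Leave — service 8 weeks < 18 months (≈540 days) ✗ → not eligible.
Wellness Stipend — status seasonal ✓; benefits waiver on file ✓; rating 2 < 3 ✗ → not eligible.
Stock Option Plan — status seasonal ✓; benefits waiver on file ✓; age 33 ≥ 18 ✓ → eligible.
Paid Family Leave — status seasonal ✗ (excluded) → not eligible.
Phone Allowance — status seasonal ✓ (not excluded); service 8 weeks < 2 years (≈730 days) ✗ → not eligible.
Paid Sabbatical — benefits waiver on file ✓; 40 hrs/wk ≥ 30 ✓; site Portland ✗ (not Calgary or Albany) → not eligible.
Equipment Allowance — status seasonal ✓ (not excluded); service 8 weeks < 9 months (≈270 days) ✗ → not eligible.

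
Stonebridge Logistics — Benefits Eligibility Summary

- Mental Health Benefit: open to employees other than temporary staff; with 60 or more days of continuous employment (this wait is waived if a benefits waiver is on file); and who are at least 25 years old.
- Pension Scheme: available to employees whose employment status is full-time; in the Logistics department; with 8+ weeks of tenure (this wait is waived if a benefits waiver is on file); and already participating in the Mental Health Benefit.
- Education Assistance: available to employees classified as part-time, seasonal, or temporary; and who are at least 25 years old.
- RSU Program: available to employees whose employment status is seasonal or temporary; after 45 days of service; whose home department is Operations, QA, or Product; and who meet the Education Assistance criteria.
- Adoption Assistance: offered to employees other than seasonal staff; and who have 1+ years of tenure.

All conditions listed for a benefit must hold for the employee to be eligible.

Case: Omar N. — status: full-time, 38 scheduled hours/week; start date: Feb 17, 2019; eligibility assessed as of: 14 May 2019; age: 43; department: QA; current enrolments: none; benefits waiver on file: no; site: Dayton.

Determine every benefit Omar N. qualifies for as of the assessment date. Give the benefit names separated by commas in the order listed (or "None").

Mental Health Benefit

Service from Feb 17, 2019 to 14 May 2019: 86 days.
Mental Health Benefit — status full-time ✓ (not excluded); no waiver, service 86 days ≥ 60 days ✓; age 43 ≥ 25 ✓ → eligible.
Pension Scheme — status full-time ✓; dept QA ✗ → not eligible.
Education Assistance — status full-time ✗ (requires part-time, seasonal, or temporary) → not eligible.
RSU Program — status full-time ✗ (requires seasonal or temporary) → not eligible.
Adoption Assistance — status full-time ✓ (not excluded); service 86 days < 1 year (≈365 days) ✗ → not eligible.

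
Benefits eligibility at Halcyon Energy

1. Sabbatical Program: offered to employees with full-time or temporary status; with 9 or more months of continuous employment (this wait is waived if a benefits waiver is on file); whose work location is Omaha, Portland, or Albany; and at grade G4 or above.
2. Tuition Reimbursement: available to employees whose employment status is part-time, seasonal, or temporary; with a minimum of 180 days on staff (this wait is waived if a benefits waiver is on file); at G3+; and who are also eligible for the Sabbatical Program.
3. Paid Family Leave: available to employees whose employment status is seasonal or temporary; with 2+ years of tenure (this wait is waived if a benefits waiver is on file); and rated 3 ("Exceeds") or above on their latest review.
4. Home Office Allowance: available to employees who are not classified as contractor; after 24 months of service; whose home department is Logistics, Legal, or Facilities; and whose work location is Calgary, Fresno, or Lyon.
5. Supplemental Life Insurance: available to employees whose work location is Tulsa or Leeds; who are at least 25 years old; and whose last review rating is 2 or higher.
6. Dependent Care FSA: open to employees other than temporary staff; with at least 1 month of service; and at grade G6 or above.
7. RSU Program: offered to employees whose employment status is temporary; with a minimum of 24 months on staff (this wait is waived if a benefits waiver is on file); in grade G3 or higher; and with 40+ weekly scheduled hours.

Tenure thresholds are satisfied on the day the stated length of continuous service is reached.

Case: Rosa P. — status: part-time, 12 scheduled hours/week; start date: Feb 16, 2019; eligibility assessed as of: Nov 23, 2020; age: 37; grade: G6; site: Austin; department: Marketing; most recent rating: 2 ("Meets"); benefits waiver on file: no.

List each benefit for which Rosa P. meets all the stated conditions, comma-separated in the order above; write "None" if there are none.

Service from Feb 16, 2019 to Nov 23, 2020: 646 days.
Sabbatical Program — status part-time ✗ (requires full-time or temporary) → not eligible.
Tuition Reimbursement — status part-time ✓; no waiver, service 646 days ≥ 180 days ✓; grade G6 ≥ G3 ✓; not eligible for Sabbatical Program ✗ → not eligible.
Paid Family Leave — status part-time ✗ (requires seasonal or temporary) → not eligible.
Home Office Allowance — status part-time ✓ (not excluded); service 646 days < 24 months (≈720 days) ✗ → not eligible.
Supplemental Life Insurance — site Austin ✗ (not Tulsa or Leeds) → not eligible.
Dependent Care FSA — status part-time ✓ (not excluded); service 646 days ≥ 1 month (≈30 days) ✓; grade G6 ≥ G6 ✓ → eligible.
RSU Program — status part-time ✗ (requires temporary) → not eligible.

Dependent Care FSA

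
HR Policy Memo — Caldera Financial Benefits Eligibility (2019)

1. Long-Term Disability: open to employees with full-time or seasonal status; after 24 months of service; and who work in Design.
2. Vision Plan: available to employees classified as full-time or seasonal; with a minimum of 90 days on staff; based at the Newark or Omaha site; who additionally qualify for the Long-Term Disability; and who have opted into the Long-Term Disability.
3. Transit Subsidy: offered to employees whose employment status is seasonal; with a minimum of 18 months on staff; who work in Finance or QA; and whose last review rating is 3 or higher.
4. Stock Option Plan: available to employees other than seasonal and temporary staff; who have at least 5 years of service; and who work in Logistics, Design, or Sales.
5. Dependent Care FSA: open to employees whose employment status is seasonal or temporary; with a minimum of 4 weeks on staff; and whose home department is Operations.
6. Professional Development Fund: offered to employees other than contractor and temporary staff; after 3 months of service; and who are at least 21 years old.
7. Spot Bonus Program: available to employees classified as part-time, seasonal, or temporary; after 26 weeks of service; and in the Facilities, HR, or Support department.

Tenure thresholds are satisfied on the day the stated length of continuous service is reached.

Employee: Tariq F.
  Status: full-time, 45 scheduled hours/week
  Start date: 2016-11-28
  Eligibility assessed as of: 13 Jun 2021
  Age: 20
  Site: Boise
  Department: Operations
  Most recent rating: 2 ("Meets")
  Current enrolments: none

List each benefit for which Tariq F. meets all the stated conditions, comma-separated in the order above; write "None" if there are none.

Service from 2016-11-28 to 13 Jun 2021: 1658 days.
Long-Term Disability — status full-time ✓; service 1658 days ≥ 24 months (≈720 days) ✓; dept Operations ✗ → not eligible.
Vision Plan — status full-time ✓; service 1658 days ≥ 90 days ✓; site Boise ✗ (not Newark or Omaha) → not eligible.
Transit Subsidy — status full-time ✗ (requires seasonal) → not eligible.
Stock Option Plan — status full-time ✓ (not excluded); service 1658 days < 5 years (≈1825 days) ✗ → not eligible.
Dependent Care FSA — status full-time ✗ (requires seasonal or temporary) → not eligible.
Professional Development Fund — status full-time ✓ (not excluded); service 1658 days ≥ 3 months (≈90 days) ✓; age 20 < 21 ✗ → not eligible.
Spot Bonus Program — status full-time ✗ (requires part-time, seasonal, or temporary) → not eligible.

None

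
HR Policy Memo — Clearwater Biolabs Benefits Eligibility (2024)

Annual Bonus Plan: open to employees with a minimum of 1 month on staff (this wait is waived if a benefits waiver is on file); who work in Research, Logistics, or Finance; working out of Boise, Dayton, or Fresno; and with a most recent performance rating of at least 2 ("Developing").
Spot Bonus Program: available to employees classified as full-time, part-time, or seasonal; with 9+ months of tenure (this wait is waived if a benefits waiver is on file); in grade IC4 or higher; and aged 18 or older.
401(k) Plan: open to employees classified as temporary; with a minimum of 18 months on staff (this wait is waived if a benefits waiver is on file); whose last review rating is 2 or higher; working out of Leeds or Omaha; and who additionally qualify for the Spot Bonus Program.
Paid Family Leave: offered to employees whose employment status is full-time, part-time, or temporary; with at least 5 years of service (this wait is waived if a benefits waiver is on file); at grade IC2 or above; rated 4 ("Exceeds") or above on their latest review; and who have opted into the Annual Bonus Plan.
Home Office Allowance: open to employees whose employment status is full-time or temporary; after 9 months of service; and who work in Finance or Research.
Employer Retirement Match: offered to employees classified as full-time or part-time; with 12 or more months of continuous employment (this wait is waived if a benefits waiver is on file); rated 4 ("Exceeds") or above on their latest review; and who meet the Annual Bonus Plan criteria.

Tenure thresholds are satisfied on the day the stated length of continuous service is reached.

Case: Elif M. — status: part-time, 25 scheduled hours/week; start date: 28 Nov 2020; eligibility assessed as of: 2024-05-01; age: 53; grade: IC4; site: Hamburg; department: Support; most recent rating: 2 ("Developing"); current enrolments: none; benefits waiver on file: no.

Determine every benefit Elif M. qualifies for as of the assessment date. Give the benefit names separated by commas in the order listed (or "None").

Spot Bonus Program

Service from 28 Nov 2020 to 2024-05-01: 1250 days.
Annual Bonus Plan — no waiver, service 1250 days ≥ 1 month (≈30 days) ✓; dept Support ✗ → not eligible.
Spot Bonus Program — status part-time ✓; no waiver, service 1250 days ≥ 9 months (≈270 days) ✓; grade IC4 ≥ IC4 ✓; age 53 ≥ 18 ✓ → eligible.
401(k) Plan — status part-time ✗ (requires temporary) → not eligible.
Paid Family Leave — status part-time ✓; no waiver, service 1250 days < 5 years (≈1825 days) ✗ → not eligible.
Home Office Allowance — status part-time ✗ (requires full-time or temporary) → not eligible.
Employer Retirement Match — status part-time ✓; no waiver, service 1250 days ≥ 12 months (≈360 days) ✓; rating 2 < 4 ✗ → not eligible.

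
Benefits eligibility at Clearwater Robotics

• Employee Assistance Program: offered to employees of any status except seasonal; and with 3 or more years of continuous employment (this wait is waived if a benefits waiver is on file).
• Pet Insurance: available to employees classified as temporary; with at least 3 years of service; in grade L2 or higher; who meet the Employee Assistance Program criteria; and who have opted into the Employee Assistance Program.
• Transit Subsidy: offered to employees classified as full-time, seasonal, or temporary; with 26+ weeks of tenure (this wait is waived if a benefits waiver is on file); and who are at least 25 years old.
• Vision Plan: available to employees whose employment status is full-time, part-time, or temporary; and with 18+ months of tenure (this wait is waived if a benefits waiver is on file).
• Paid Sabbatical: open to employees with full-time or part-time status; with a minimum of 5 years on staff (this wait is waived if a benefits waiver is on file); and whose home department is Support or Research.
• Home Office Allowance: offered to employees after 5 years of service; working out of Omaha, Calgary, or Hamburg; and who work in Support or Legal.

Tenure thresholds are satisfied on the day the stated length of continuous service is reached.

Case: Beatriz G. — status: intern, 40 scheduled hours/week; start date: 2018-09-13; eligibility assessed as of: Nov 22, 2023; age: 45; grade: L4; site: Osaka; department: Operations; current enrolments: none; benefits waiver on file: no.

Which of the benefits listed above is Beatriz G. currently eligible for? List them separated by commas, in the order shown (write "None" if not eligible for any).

Service from 2018-09-13 to Nov 22, 2023: 1896 days.
Employee Assistance Program — status intern ✓ (not excluded); no waiver, service 1896 days ≥ 3 years (≈1095 days) ✓ → eligible.
Pet Insurance — status intern ✗ (requires temporary) → not eligible.
Transit Subsidy — status intern ✗ (requires full-time, seasonal, or temporary) → not eligible.
Vision Plan — status intern ✗ (requires full-time, part-time, or temporary) → not eligible.
Paid Sabbatical — status intern ✗ (requires full-time or part-time) → not eligible.
Home Office Allowance — service 1896 days ≥ 5 years (≈1825 days) ✓; site Osaka ✗ (not Omaha, Calgary, or Hamburg) → not eligible.

Employee Assistance Program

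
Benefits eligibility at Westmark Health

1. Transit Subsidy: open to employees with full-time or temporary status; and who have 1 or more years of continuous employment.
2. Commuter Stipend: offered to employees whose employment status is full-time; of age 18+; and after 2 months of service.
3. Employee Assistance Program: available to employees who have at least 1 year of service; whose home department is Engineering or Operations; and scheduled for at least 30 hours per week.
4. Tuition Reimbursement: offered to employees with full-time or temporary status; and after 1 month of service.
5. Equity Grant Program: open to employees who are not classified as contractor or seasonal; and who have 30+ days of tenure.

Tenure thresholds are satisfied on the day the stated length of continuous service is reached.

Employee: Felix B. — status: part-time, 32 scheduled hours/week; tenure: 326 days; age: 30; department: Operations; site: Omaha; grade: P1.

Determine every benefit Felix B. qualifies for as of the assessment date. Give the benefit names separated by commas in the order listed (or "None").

Transit Subsidy — status part-time ✗ (requires full-time or temporary) → not eligible.
Commuter Stipend — status part-time ✗ (requires full-time) → not eligible.
Employee Assistance Program — service 326 days < 1 year (≈365 days) ✗ → not eligible.
Tuition Reimbursement — status part-time ✗ (requires full-time or temporary) → not eligible.
Equity Grant Program — status part-time ✓ (not excluded); service 326 days ≥ 30 days ✓ → eligible.

Equity Grant Program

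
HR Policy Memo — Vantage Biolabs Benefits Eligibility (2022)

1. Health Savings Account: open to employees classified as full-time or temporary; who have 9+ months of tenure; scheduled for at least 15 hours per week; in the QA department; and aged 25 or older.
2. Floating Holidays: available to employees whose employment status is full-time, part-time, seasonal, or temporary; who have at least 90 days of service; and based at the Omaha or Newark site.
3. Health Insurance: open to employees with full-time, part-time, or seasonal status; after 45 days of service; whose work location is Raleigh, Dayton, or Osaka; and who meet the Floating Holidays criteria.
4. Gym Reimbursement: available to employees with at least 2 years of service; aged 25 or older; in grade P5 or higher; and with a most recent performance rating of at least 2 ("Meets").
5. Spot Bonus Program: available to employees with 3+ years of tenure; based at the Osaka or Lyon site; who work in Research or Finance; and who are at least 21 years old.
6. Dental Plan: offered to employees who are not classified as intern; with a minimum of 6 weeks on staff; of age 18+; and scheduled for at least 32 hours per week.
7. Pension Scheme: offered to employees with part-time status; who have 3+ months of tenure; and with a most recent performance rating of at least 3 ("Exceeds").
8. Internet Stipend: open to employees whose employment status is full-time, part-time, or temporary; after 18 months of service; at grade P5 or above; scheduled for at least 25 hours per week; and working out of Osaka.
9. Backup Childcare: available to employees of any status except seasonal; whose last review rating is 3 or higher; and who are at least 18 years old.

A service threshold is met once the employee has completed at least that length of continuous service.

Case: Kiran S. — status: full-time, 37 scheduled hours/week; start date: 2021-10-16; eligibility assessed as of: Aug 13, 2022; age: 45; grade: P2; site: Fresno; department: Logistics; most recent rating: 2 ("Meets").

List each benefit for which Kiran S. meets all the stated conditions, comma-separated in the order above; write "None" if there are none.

Service from 2021-10-16 to Aug 13, 2022: 301 days.
Health Savings Account — status full-time ✓; service 301 days ≥ 9 months (≈270 days) ✓; 37 hrs/wk ≥ 15 ✓; dept Logistics ✗ → not eligible.
Floating Holidays — status full-time ✓; service 301 days ≥ 90 days ✓; site Fresno ✗ (not Omaha or Newark) → not eligible.
Health Insurance — status full-time ✓; service 301 days ≥ 45 days ✓; site Fresno ✗ (not Raleigh, Dayton, or Osaka) → not eligible.
Gym Reimbursement — service 301 days < 2 years (≈730 days) ✗ → not eligible.
Spot Bonus Program — service 301 days < 3 years (≈1095 days) ✗ → not eligible.
Dental Plan — status full-time ✓ (not excluded); service 301 days ≥ 6 weeks (≈42 days) ✓; age 45 ≥ 18 ✓; 37 hrs/wk ≥ 32 ✓ → eligible.
Pension Scheme — status full-time ✗ (requires part-time) → not eligible.
Internet Stipend — status full-time ✓; service 301 days < 18 months (≈540 days) ✗ → not eligible.
Backup Childcare — status full-time ✓ (not excluded); rating 2 < 3 ✗ → not eligible.

Dental Plan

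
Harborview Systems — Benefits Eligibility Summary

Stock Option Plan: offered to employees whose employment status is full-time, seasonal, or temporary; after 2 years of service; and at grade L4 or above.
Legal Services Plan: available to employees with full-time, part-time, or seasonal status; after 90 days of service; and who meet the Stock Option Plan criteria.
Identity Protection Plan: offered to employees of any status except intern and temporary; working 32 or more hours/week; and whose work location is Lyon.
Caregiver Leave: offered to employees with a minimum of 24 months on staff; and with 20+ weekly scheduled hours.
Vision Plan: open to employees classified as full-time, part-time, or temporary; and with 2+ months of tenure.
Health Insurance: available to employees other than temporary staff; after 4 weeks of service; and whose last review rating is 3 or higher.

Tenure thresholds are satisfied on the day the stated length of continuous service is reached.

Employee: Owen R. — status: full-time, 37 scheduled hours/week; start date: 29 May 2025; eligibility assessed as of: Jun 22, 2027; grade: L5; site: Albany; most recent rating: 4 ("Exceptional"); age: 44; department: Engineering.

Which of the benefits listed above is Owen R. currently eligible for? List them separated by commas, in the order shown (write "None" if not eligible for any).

Service from 29 May 2025 to Jun 22, 2027: 754 days.
Stock Option Plan — status full-time ✓; service 754 days ≥ 2 years (≈730 days) ✓; grade L5 ≥ L4 ✓ → eligible.
Legal Services Plan — status full-time ✓; service 754 days ≥ 90 days ✓; eligible for Stock Option Plan ✓ → eligible.
Identity Protection Plan — status full-time ✓ (not excluded); 37 hrs/wk ≥ 32 ✓; site Albany ✗ (not Lyon) → not eligible.
Caregiver Leave — service 754 days ≥ 24 months (≈720 days) ✓; 37 hrs/wk ≥ 20 ✓ → eligible.
Vision Plan — status full-time ✓; service 754 days ≥ 2 months (≈60 days) ✓ → eligible.
Health Insurance — status full-time ✓ (not excluded); service 754 days ≥ 4 weeks (≈28 days) ✓; rating 4 ≥ 3 ✓ → eligible.

Stock Option Plan, Legal Services Plan, Caregiver Leave, Vision Plan, Health Insurance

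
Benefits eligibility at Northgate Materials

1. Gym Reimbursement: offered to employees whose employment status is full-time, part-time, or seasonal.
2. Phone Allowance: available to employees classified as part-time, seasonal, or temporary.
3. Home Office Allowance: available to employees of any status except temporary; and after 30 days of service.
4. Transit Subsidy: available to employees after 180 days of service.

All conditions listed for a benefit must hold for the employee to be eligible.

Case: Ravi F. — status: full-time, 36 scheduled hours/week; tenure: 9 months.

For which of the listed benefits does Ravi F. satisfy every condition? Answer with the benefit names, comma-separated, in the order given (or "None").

Gym Reimbursement — status full-time ✓ → eligible.
Phone Allowance — status full-time ✗ (requires part-time, seasonal, or temporary) → not eligible.
Home Office Allowance — status full-time ✓ (not excluded); service 9 months ≥ 30 days ✓ → eligible.
Transit Subsidy — service 9 months ≥ 180 days ✓ → eligible.

Gym Reimbursement, Home Office Allowance, Transit Subsidy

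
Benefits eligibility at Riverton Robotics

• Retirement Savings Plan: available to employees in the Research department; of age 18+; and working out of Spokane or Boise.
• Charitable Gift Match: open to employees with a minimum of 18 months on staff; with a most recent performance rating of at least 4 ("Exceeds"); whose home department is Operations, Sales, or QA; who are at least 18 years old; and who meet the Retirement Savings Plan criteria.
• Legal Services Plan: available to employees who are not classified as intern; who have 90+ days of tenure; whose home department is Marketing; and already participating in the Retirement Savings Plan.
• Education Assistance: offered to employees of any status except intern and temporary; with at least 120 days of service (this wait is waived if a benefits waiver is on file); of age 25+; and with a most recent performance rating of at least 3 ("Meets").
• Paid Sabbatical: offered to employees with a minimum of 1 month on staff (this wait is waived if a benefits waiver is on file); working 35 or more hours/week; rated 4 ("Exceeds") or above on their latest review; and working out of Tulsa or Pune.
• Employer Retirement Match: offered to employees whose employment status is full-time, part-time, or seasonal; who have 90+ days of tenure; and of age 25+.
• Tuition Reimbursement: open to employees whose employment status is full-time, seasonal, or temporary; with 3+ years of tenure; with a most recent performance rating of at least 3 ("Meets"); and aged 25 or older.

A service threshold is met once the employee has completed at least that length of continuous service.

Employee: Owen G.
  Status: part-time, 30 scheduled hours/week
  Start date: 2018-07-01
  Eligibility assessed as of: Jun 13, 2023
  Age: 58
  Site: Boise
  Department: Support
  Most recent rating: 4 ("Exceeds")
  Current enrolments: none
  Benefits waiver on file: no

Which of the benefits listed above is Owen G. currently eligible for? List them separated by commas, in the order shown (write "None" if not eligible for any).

Education Assistance, Employer Retirement Match

Service from 2018-07-01 to Jun 13, 2023: 1808 days.
Retirement Savings Plan — dept Support ✗ → not eligible.
Charitable Gift Match — service 1808 days ≥ 18 months (≈540 days) ✓; rating 4 ≥ 4 ✓; dept Support ✗ → not eligible.
Legal Services Plan — status part-time ✓ (not excluded); service 1808 days ≥ 90 days ✓; dept Support ✗ → not eligible.
Education Assistance — status part-time ✓ (not excluded); no waiver, service 1808 days ≥ 120 days ✓; age 58 ≥ 25 ✓; rating 4 ≥ 3 ✓ → eligible.
Paid Sabbatical — no waiver, service 1808 days ≥ 1 month (≈30 days) ✓; 30 hrs/wk < 35 ✗ → not eligible.
Employer Retirement Match — status part-time ✓; service 1808 days ≥ 90 days ✓; age 58 ≥ 25 ✓ → eligible.
Tuition Reimbursement — status part-time ✗ (requires full-time, seasonal, or temporary) → not eligible.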